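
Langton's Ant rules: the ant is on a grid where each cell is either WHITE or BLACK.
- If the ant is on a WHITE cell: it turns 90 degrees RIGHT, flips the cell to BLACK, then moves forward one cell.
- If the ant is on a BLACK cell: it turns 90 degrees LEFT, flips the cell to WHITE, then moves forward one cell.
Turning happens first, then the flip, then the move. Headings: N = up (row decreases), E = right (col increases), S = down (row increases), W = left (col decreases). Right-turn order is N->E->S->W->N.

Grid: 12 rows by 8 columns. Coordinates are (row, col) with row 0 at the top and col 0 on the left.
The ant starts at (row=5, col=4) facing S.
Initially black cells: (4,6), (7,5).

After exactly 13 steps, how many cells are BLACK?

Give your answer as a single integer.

Step 1: on WHITE (5,4): turn R to W, flip to black, move to (5,3). |black|=3
Step 2: on WHITE (5,3): turn R to N, flip to black, move to (4,3). |black|=4
Step 3: on WHITE (4,3): turn R to E, flip to black, move to (4,4). |black|=5
Step 4: on WHITE (4,4): turn R to S, flip to black, move to (5,4). |black|=6
Step 5: on BLACK (5,4): turn L to E, flip to white, move to (5,5). |black|=5
Step 6: on WHITE (5,5): turn R to S, flip to black, move to (6,5). |black|=6
Step 7: on WHITE (6,5): turn R to W, flip to black, move to (6,4). |black|=7
Step 8: on WHITE (6,4): turn R to N, flip to black, move to (5,4). |black|=8
Step 9: on WHITE (5,4): turn R to E, flip to black, move to (5,5). |black|=9
Step 10: on BLACK (5,5): turn L to N, flip to white, move to (4,5). |black|=8
Step 11: on WHITE (4,5): turn R to E, flip to black, move to (4,6). |black|=9
Step 12: on BLACK (4,6): turn L to N, flip to white, move to (3,6). |black|=8
Step 13: on WHITE (3,6): turn R to E, flip to black, move to (3,7). |black|=9

Answer: 9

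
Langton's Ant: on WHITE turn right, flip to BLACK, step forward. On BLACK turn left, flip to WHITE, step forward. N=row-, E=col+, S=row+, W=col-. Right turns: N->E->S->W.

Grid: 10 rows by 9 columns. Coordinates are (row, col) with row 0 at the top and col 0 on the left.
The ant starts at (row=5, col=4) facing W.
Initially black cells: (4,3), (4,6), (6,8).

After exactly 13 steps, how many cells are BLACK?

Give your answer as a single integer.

Answer: 12

Derivation:
Step 1: on WHITE (5,4): turn R to N, flip to black, move to (4,4). |black|=4
Step 2: on WHITE (4,4): turn R to E, flip to black, move to (4,5). |black|=5
Step 3: on WHITE (4,5): turn R to S, flip to black, move to (5,5). |black|=6
Step 4: on WHITE (5,5): turn R to W, flip to black, move to (5,4). |black|=7
Step 5: on BLACK (5,4): turn L to S, flip to white, move to (6,4). |black|=6
Step 6: on WHITE (6,4): turn R to W, flip to black, move to (6,3). |black|=7
Step 7: on WHITE (6,3): turn R to N, flip to black, move to (5,3). |black|=8
Step 8: on WHITE (5,3): turn R to E, flip to black, move to (5,4). |black|=9
Step 9: on WHITE (5,4): turn R to S, flip to black, move to (6,4). |black|=10
Step 10: on BLACK (6,4): turn L to E, flip to white, move to (6,5). |black|=9
Step 11: on WHITE (6,5): turn R to S, flip to black, move to (7,5). |black|=10
Step 12: on WHITE (7,5): turn R to W, flip to black, move to (7,4). |black|=11
Step 13: on WHITE (7,4): turn R to N, flip to black, move to (6,4). |black|=12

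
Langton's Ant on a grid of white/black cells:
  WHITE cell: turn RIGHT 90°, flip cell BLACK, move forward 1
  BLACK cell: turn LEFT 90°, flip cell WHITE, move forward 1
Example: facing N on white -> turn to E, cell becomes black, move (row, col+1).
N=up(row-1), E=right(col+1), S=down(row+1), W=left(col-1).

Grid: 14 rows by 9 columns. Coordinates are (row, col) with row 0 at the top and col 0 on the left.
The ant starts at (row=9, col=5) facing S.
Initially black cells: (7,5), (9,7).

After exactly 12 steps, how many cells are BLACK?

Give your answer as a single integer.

Answer: 10

Derivation:
Step 1: on WHITE (9,5): turn R to W, flip to black, move to (9,4). |black|=3
Step 2: on WHITE (9,4): turn R to N, flip to black, move to (8,4). |black|=4
Step 3: on WHITE (8,4): turn R to E, flip to black, move to (8,5). |black|=5
Step 4: on WHITE (8,5): turn R to S, flip to black, move to (9,5). |black|=6
Step 5: on BLACK (9,5): turn L to E, flip to white, move to (9,6). |black|=5
Step 6: on WHITE (9,6): turn R to S, flip to black, move to (10,6). |black|=6
Step 7: on WHITE (10,6): turn R to W, flip to black, move to (10,5). |black|=7
Step 8: on WHITE (10,5): turn R to N, flip to black, move to (9,5). |black|=8
Step 9: on WHITE (9,5): turn R to E, flip to black, move to (9,6). |black|=9
Step 10: on BLACK (9,6): turn L to N, flip to white, move to (8,6). |black|=8
Step 11: on WHITE (8,6): turn R to E, flip to black, move to (8,7). |black|=9
Step 12: on WHITE (8,7): turn R to S, flip to black, move to (9,7). |black|=10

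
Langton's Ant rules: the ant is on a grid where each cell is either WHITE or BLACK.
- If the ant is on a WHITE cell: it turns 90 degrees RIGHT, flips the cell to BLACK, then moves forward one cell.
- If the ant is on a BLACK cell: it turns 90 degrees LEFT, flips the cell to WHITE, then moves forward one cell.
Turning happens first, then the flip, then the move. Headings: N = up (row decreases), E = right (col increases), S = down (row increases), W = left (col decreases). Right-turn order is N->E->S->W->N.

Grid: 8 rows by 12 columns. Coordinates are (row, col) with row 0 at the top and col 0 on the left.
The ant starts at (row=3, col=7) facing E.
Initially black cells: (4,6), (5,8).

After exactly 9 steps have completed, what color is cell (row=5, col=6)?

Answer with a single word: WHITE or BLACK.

Step 1: on WHITE (3,7): turn R to S, flip to black, move to (4,7). |black|=3
Step 2: on WHITE (4,7): turn R to W, flip to black, move to (4,6). |black|=4
Step 3: on BLACK (4,6): turn L to S, flip to white, move to (5,6). |black|=3
Step 4: on WHITE (5,6): turn R to W, flip to black, move to (5,5). |black|=4
Step 5: on WHITE (5,5): turn R to N, flip to black, move to (4,5). |black|=5
Step 6: on WHITE (4,5): turn R to E, flip to black, move to (4,6). |black|=6
Step 7: on WHITE (4,6): turn R to S, flip to black, move to (5,6). |black|=7
Step 8: on BLACK (5,6): turn L to E, flip to white, move to (5,7). |black|=6
Step 9: on WHITE (5,7): turn R to S, flip to black, move to (6,7). |black|=7

Answer: WHITE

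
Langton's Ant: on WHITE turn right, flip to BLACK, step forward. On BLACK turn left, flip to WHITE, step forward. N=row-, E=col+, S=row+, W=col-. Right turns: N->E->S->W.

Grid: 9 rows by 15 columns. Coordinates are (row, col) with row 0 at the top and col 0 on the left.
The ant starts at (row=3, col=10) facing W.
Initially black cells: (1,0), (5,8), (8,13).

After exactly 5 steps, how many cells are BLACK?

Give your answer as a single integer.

Step 1: on WHITE (3,10): turn R to N, flip to black, move to (2,10). |black|=4
Step 2: on WHITE (2,10): turn R to E, flip to black, move to (2,11). |black|=5
Step 3: on WHITE (2,11): turn R to S, flip to black, move to (3,11). |black|=6
Step 4: on WHITE (3,11): turn R to W, flip to black, move to (3,10). |black|=7
Step 5: on BLACK (3,10): turn L to S, flip to white, move to (4,10). |black|=6

Answer: 6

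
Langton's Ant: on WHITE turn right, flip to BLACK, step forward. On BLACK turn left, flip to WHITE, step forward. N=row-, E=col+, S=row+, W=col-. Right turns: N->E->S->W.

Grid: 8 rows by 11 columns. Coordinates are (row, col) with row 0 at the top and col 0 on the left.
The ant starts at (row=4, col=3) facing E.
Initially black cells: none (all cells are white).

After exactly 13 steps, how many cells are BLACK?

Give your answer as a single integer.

Answer: 9

Derivation:
Step 1: on WHITE (4,3): turn R to S, flip to black, move to (5,3). |black|=1
Step 2: on WHITE (5,3): turn R to W, flip to black, move to (5,2). |black|=2
Step 3: on WHITE (5,2): turn R to N, flip to black, move to (4,2). |black|=3
Step 4: on WHITE (4,2): turn R to E, flip to black, move to (4,3). |black|=4
Step 5: on BLACK (4,3): turn L to N, flip to white, move to (3,3). |black|=3
Step 6: on WHITE (3,3): turn R to E, flip to black, move to (3,4). |black|=4
Step 7: on WHITE (3,4): turn R to S, flip to black, move to (4,4). |black|=5
Step 8: on WHITE (4,4): turn R to W, flip to black, move to (4,3). |black|=6
Step 9: on WHITE (4,3): turn R to N, flip to black, move to (3,3). |black|=7
Step 10: on BLACK (3,3): turn L to W, flip to white, move to (3,2). |black|=6
Step 11: on WHITE (3,2): turn R to N, flip to black, move to (2,2). |black|=7
Step 12: on WHITE (2,2): turn R to E, flip to black, move to (2,3). |black|=8
Step 13: on WHITE (2,3): turn R to S, flip to black, move to (3,3). |black|=9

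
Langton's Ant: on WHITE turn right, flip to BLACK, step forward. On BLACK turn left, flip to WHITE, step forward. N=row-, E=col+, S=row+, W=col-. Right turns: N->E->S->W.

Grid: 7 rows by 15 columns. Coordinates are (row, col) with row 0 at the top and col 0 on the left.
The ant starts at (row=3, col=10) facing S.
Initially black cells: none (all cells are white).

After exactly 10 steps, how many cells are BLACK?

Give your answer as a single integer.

Step 1: on WHITE (3,10): turn R to W, flip to black, move to (3,9). |black|=1
Step 2: on WHITE (3,9): turn R to N, flip to black, move to (2,9). |black|=2
Step 3: on WHITE (2,9): turn R to E, flip to black, move to (2,10). |black|=3
Step 4: on WHITE (2,10): turn R to S, flip to black, move to (3,10). |black|=4
Step 5: on BLACK (3,10): turn L to E, flip to white, move to (3,11). |black|=3
Step 6: on WHITE (3,11): turn R to S, flip to black, move to (4,11). |black|=4
Step 7: on WHITE (4,11): turn R to W, flip to black, move to (4,10). |black|=5
Step 8: on WHITE (4,10): turn R to N, flip to black, move to (3,10). |black|=6
Step 9: on WHITE (3,10): turn R to E, flip to black, move to (3,11). |black|=7
Step 10: on BLACK (3,11): turn L to N, flip to white, move to (2,11). |black|=6

Answer: 6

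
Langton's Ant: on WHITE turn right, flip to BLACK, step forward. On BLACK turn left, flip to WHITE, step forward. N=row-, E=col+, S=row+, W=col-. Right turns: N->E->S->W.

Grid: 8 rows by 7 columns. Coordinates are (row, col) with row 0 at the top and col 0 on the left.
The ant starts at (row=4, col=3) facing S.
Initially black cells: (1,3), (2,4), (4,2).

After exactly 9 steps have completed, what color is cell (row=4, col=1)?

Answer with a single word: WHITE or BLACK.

Answer: BLACK

Derivation:
Step 1: on WHITE (4,3): turn R to W, flip to black, move to (4,2). |black|=4
Step 2: on BLACK (4,2): turn L to S, flip to white, move to (5,2). |black|=3
Step 3: on WHITE (5,2): turn R to W, flip to black, move to (5,1). |black|=4
Step 4: on WHITE (5,1): turn R to N, flip to black, move to (4,1). |black|=5
Step 5: on WHITE (4,1): turn R to E, flip to black, move to (4,2). |black|=6
Step 6: on WHITE (4,2): turn R to S, flip to black, move to (5,2). |black|=7
Step 7: on BLACK (5,2): turn L to E, flip to white, move to (5,3). |black|=6
Step 8: on WHITE (5,3): turn R to S, flip to black, move to (6,3). |black|=7
Step 9: on WHITE (6,3): turn R to W, flip to black, move to (6,2). |black|=8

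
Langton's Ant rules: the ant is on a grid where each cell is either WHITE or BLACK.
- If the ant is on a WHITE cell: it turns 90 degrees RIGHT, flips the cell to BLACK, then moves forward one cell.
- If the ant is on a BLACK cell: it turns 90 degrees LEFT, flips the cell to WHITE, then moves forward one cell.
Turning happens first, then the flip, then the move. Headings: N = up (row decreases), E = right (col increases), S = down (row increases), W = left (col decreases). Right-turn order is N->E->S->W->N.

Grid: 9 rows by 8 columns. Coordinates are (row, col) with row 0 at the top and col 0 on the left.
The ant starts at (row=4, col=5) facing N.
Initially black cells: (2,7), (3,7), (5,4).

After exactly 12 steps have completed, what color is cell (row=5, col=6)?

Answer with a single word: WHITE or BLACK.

Step 1: on WHITE (4,5): turn R to E, flip to black, move to (4,6). |black|=4
Step 2: on WHITE (4,6): turn R to S, flip to black, move to (5,6). |black|=5
Step 3: on WHITE (5,6): turn R to W, flip to black, move to (5,5). |black|=6
Step 4: on WHITE (5,5): turn R to N, flip to black, move to (4,5). |black|=7
Step 5: on BLACK (4,5): turn L to W, flip to white, move to (4,4). |black|=6
Step 6: on WHITE (4,4): turn R to N, flip to black, move to (3,4). |black|=7
Step 7: on WHITE (3,4): turn R to E, flip to black, move to (3,5). |black|=8
Step 8: on WHITE (3,5): turn R to S, flip to black, move to (4,5). |black|=9
Step 9: on WHITE (4,5): turn R to W, flip to black, move to (4,4). |black|=10
Step 10: on BLACK (4,4): turn L to S, flip to white, move to (5,4). |black|=9
Step 11: on BLACK (5,4): turn L to E, flip to white, move to (5,5). |black|=8
Step 12: on BLACK (5,5): turn L to N, flip to white, move to (4,5). |black|=7

Answer: BLACK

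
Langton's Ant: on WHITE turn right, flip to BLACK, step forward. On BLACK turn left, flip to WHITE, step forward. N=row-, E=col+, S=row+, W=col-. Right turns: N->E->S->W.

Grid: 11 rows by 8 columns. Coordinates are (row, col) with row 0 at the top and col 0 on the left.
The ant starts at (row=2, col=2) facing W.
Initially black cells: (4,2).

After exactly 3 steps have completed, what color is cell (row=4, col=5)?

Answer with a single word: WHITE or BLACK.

Answer: WHITE

Derivation:
Step 1: on WHITE (2,2): turn R to N, flip to black, move to (1,2). |black|=2
Step 2: on WHITE (1,2): turn R to E, flip to black, move to (1,3). |black|=3
Step 3: on WHITE (1,3): turn R to S, flip to black, move to (2,3). |black|=4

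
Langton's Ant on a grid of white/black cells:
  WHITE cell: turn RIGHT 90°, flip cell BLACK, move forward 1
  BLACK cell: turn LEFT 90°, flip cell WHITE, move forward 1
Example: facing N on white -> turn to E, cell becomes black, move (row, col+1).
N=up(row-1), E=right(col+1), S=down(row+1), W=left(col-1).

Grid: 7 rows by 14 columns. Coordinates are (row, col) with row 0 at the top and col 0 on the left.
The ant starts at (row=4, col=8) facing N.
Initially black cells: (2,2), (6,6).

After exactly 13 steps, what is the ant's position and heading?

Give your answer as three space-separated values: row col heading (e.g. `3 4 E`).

Answer: 4 7 E

Derivation:
Step 1: on WHITE (4,8): turn R to E, flip to black, move to (4,9). |black|=3
Step 2: on WHITE (4,9): turn R to S, flip to black, move to (5,9). |black|=4
Step 3: on WHITE (5,9): turn R to W, flip to black, move to (5,8). |black|=5
Step 4: on WHITE (5,8): turn R to N, flip to black, move to (4,8). |black|=6
Step 5: on BLACK (4,8): turn L to W, flip to white, move to (4,7). |black|=5
Step 6: on WHITE (4,7): turn R to N, flip to black, move to (3,7). |black|=6
Step 7: on WHITE (3,7): turn R to E, flip to black, move to (3,8). |black|=7
Step 8: on WHITE (3,8): turn R to S, flip to black, move to (4,8). |black|=8
Step 9: on WHITE (4,8): turn R to W, flip to black, move to (4,7). |black|=9
Step 10: on BLACK (4,7): turn L to S, flip to white, move to (5,7). |black|=8
Step 11: on WHITE (5,7): turn R to W, flip to black, move to (5,6). |black|=9
Step 12: on WHITE (5,6): turn R to N, flip to black, move to (4,6). |black|=10
Step 13: on WHITE (4,6): turn R to E, flip to black, move to (4,7). |black|=11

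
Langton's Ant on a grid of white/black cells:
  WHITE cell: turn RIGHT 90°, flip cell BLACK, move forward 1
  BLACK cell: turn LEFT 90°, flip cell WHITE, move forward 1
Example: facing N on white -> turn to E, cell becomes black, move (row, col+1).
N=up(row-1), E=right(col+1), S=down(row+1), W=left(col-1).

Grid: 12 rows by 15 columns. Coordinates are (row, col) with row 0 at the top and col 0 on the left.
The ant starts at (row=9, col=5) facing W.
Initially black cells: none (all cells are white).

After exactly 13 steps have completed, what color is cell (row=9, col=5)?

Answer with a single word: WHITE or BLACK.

Answer: BLACK

Derivation:
Step 1: on WHITE (9,5): turn R to N, flip to black, move to (8,5). |black|=1
Step 2: on WHITE (8,5): turn R to E, flip to black, move to (8,6). |black|=2
Step 3: on WHITE (8,6): turn R to S, flip to black, move to (9,6). |black|=3
Step 4: on WHITE (9,6): turn R to W, flip to black, move to (9,5). |black|=4
Step 5: on BLACK (9,5): turn L to S, flip to white, move to (10,5). |black|=3
Step 6: on WHITE (10,5): turn R to W, flip to black, move to (10,4). |black|=4
Step 7: on WHITE (10,4): turn R to N, flip to black, move to (9,4). |black|=5
Step 8: on WHITE (9,4): turn R to E, flip to black, move to (9,5). |black|=6
Step 9: on WHITE (9,5): turn R to S, flip to black, move to (10,5). |black|=7
Step 10: on BLACK (10,5): turn L to E, flip to white, move to (10,6). |black|=6
Step 11: on WHITE (10,6): turn R to S, flip to black, move to (11,6). |black|=7
Step 12: on WHITE (11,6): turn R to W, flip to black, move to (11,5). |black|=8
Step 13: on WHITE (11,5): turn R to N, flip to black, move to (10,5). |black|=9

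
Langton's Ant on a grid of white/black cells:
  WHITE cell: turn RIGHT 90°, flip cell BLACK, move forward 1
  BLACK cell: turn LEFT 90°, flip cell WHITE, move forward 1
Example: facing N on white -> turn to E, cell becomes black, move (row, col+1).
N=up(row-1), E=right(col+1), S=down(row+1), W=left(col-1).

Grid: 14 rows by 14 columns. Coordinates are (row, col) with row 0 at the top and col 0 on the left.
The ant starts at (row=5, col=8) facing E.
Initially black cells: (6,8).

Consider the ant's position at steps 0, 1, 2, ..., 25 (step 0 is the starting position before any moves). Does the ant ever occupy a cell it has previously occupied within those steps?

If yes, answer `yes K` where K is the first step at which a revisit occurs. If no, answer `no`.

Answer: yes 5

Derivation:
Step 1: on WHITE (5,8): turn R to S, flip to black, move to (6,8). |black|=2 — new cell
Step 2: on BLACK (6,8): turn L to E, flip to white, move to (6,9). |black|=1 — new cell
Step 3: on WHITE (6,9): turn R to S, flip to black, move to (7,9). |black|=2 — new cell
Step 4: on WHITE (7,9): turn R to W, flip to black, move to (7,8). |black|=3 — new cell
Step 5: on WHITE (7,8): turn R to N, flip to black, move to (6,8). |black|=4 — REVISIT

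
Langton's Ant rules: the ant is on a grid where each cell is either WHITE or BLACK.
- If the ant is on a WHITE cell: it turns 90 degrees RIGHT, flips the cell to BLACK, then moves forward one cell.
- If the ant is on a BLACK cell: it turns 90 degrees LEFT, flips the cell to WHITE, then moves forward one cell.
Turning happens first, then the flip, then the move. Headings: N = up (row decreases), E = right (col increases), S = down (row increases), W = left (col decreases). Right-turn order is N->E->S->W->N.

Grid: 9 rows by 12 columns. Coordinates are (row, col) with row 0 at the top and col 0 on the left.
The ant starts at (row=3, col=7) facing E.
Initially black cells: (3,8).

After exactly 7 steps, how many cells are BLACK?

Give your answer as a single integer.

Answer: 6

Derivation:
Step 1: on WHITE (3,7): turn R to S, flip to black, move to (4,7). |black|=2
Step 2: on WHITE (4,7): turn R to W, flip to black, move to (4,6). |black|=3
Step 3: on WHITE (4,6): turn R to N, flip to black, move to (3,6). |black|=4
Step 4: on WHITE (3,6): turn R to E, flip to black, move to (3,7). |black|=5
Step 5: on BLACK (3,7): turn L to N, flip to white, move to (2,7). |black|=4
Step 6: on WHITE (2,7): turn R to E, flip to black, move to (2,8). |black|=5
Step 7: on WHITE (2,8): turn R to S, flip to black, move to (3,8). |black|=6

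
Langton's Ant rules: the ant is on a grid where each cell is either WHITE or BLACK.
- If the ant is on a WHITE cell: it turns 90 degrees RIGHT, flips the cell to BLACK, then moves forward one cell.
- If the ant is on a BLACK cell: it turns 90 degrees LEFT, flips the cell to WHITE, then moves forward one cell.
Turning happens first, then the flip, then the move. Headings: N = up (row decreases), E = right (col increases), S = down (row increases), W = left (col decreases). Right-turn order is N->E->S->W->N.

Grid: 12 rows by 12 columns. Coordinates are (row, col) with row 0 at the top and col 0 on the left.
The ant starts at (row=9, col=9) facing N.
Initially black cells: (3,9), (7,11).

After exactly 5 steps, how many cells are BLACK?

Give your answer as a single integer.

Step 1: on WHITE (9,9): turn R to E, flip to black, move to (9,10). |black|=3
Step 2: on WHITE (9,10): turn R to S, flip to black, move to (10,10). |black|=4
Step 3: on WHITE (10,10): turn R to W, flip to black, move to (10,9). |black|=5
Step 4: on WHITE (10,9): turn R to N, flip to black, move to (9,9). |black|=6
Step 5: on BLACK (9,9): turn L to W, flip to white, move to (9,8). |black|=5

Answer: 5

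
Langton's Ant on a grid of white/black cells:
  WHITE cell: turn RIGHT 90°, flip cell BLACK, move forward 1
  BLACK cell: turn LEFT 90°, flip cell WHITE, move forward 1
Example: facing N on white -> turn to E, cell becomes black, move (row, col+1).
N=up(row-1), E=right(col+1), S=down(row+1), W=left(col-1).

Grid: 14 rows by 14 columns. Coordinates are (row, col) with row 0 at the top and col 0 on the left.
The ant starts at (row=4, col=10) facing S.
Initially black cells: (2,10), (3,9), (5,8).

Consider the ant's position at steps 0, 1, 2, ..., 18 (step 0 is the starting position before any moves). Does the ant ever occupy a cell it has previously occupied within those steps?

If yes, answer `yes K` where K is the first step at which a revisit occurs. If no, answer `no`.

Step 1: on WHITE (4,10): turn R to W, flip to black, move to (4,9). |black|=4 — new cell
Step 2: on WHITE (4,9): turn R to N, flip to black, move to (3,9). |black|=5 — new cell
Step 3: on BLACK (3,9): turn L to W, flip to white, move to (3,8). |black|=4 — new cell
Step 4: on WHITE (3,8): turn R to N, flip to black, move to (2,8). |black|=5 — new cell
Step 5: on WHITE (2,8): turn R to E, flip to black, move to (2,9). |black|=6 — new cell
Step 6: on WHITE (2,9): turn R to S, flip to black, move to (3,9). |black|=7 — REVISIT

Answer: yes 6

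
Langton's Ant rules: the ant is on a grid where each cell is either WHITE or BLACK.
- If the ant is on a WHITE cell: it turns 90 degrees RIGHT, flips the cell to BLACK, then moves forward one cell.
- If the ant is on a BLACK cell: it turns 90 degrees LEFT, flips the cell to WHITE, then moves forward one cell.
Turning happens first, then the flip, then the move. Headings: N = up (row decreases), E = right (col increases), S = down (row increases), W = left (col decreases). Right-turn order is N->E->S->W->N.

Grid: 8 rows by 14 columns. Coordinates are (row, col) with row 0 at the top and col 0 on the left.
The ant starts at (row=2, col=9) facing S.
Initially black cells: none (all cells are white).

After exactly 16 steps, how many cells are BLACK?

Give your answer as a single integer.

Answer: 8

Derivation:
Step 1: on WHITE (2,9): turn R to W, flip to black, move to (2,8). |black|=1
Step 2: on WHITE (2,8): turn R to N, flip to black, move to (1,8). |black|=2
Step 3: on WHITE (1,8): turn R to E, flip to black, move to (1,9). |black|=3
Step 4: on WHITE (1,9): turn R to S, flip to black, move to (2,9). |black|=4
Step 5: on BLACK (2,9): turn L to E, flip to white, move to (2,10). |black|=3
Step 6: on WHITE (2,10): turn R to S, flip to black, move to (3,10). |black|=4
Step 7: on WHITE (3,10): turn R to W, flip to black, move to (3,9). |black|=5
Step 8: on WHITE (3,9): turn R to N, flip to black, move to (2,9). |black|=6
Step 9: on WHITE (2,9): turn R to E, flip to black, move to (2,10). |black|=7
Step 10: on BLACK (2,10): turn L to N, flip to white, move to (1,10). |black|=6
Step 11: on WHITE (1,10): turn R to E, flip to black, move to (1,11). |black|=7
Step 12: on WHITE (1,11): turn R to S, flip to black, move to (2,11). |black|=8
Step 13: on WHITE (2,11): turn R to W, flip to black, move to (2,10). |black|=9
Step 14: on WHITE (2,10): turn R to N, flip to black, move to (1,10). |black|=10
Step 15: on BLACK (1,10): turn L to W, flip to white, move to (1,9). |black|=9
Step 16: on BLACK (1,9): turn L to S, flip to white, move to (2,9). |black|=8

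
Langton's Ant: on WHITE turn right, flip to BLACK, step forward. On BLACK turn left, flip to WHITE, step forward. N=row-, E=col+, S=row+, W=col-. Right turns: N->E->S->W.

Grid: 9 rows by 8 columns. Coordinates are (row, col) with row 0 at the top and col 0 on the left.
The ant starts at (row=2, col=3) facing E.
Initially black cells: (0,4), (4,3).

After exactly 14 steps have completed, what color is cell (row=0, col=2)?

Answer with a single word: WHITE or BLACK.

Step 1: on WHITE (2,3): turn R to S, flip to black, move to (3,3). |black|=3
Step 2: on WHITE (3,3): turn R to W, flip to black, move to (3,2). |black|=4
Step 3: on WHITE (3,2): turn R to N, flip to black, move to (2,2). |black|=5
Step 4: on WHITE (2,2): turn R to E, flip to black, move to (2,3). |black|=6
Step 5: on BLACK (2,3): turn L to N, flip to white, move to (1,3). |black|=5
Step 6: on WHITE (1,3): turn R to E, flip to black, move to (1,4). |black|=6
Step 7: on WHITE (1,4): turn R to S, flip to black, move to (2,4). |black|=7
Step 8: on WHITE (2,4): turn R to W, flip to black, move to (2,3). |black|=8
Step 9: on WHITE (2,3): turn R to N, flip to black, move to (1,3). |black|=9
Step 10: on BLACK (1,3): turn L to W, flip to white, move to (1,2). |black|=8
Step 11: on WHITE (1,2): turn R to N, flip to black, move to (0,2). |black|=9
Step 12: on WHITE (0,2): turn R to E, flip to black, move to (0,3). |black|=10
Step 13: on WHITE (0,3): turn R to S, flip to black, move to (1,3). |black|=11
Step 14: on WHITE (1,3): turn R to W, flip to black, move to (1,2). |black|=12

Answer: BLACK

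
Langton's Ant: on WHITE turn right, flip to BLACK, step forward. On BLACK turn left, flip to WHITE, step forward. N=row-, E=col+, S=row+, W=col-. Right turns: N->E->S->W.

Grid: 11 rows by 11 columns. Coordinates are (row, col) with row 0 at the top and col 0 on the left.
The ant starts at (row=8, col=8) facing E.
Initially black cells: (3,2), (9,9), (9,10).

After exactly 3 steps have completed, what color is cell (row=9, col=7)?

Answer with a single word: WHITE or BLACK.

Step 1: on WHITE (8,8): turn R to S, flip to black, move to (9,8). |black|=4
Step 2: on WHITE (9,8): turn R to W, flip to black, move to (9,7). |black|=5
Step 3: on WHITE (9,7): turn R to N, flip to black, move to (8,7). |black|=6

Answer: BLACK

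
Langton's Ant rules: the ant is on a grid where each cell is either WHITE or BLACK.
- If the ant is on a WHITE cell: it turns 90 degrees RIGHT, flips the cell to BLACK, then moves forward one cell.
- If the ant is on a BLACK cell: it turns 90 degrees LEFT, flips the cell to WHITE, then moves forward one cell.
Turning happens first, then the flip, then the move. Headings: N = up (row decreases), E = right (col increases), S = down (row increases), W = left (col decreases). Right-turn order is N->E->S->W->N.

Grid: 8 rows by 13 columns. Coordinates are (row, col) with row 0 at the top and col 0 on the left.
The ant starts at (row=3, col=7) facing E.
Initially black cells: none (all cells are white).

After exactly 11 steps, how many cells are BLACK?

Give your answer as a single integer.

Answer: 7

Derivation:
Step 1: on WHITE (3,7): turn R to S, flip to black, move to (4,7). |black|=1
Step 2: on WHITE (4,7): turn R to W, flip to black, move to (4,6). |black|=2
Step 3: on WHITE (4,6): turn R to N, flip to black, move to (3,6). |black|=3
Step 4: on WHITE (3,6): turn R to E, flip to black, move to (3,7). |black|=4
Step 5: on BLACK (3,7): turn L to N, flip to white, move to (2,7). |black|=3
Step 6: on WHITE (2,7): turn R to E, flip to black, move to (2,8). |black|=4
Step 7: on WHITE (2,8): turn R to S, flip to black, move to (3,8). |black|=5
Step 8: on WHITE (3,8): turn R to W, flip to black, move to (3,7). |black|=6
Step 9: on WHITE (3,7): turn R to N, flip to black, move to (2,7). |black|=7
Step 10: on BLACK (2,7): turn L to W, flip to white, move to (2,6). |black|=6
Step 11: on WHITE (2,6): turn R to N, flip to black, move to (1,6). |black|=7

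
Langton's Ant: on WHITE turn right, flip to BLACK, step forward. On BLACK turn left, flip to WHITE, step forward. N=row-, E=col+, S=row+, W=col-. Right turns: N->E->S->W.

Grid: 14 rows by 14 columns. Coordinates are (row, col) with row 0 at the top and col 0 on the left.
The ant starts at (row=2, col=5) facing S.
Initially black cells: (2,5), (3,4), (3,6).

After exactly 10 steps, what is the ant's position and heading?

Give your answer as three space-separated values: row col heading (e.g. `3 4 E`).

Step 1: on BLACK (2,5): turn L to E, flip to white, move to (2,6). |black|=2
Step 2: on WHITE (2,6): turn R to S, flip to black, move to (3,6). |black|=3
Step 3: on BLACK (3,6): turn L to E, flip to white, move to (3,7). |black|=2
Step 4: on WHITE (3,7): turn R to S, flip to black, move to (4,7). |black|=3
Step 5: on WHITE (4,7): turn R to W, flip to black, move to (4,6). |black|=4
Step 6: on WHITE (4,6): turn R to N, flip to black, move to (3,6). |black|=5
Step 7: on WHITE (3,6): turn R to E, flip to black, move to (3,7). |black|=6
Step 8: on BLACK (3,7): turn L to N, flip to white, move to (2,7). |black|=5
Step 9: on WHITE (2,7): turn R to E, flip to black, move to (2,8). |black|=6
Step 10: on WHITE (2,8): turn R to S, flip to black, move to (3,8). |black|=7

Answer: 3 8 S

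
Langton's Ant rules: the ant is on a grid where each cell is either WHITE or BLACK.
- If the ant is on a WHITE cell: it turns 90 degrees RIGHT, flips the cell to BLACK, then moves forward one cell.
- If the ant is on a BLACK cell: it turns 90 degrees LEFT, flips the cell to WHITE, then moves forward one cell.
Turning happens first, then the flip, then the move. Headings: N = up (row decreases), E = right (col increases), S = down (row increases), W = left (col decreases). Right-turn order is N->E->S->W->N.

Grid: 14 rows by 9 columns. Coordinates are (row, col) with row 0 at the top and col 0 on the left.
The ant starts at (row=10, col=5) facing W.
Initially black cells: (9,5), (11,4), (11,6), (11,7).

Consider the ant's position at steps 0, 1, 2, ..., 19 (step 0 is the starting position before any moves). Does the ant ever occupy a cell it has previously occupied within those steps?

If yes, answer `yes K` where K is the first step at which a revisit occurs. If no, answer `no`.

Answer: yes 5

Derivation:
Step 1: on WHITE (10,5): turn R to N, flip to black, move to (9,5). |black|=5 — new cell
Step 2: on BLACK (9,5): turn L to W, flip to white, move to (9,4). |black|=4 — new cell
Step 3: on WHITE (9,4): turn R to N, flip to black, move to (8,4). |black|=5 — new cell
Step 4: on WHITE (8,4): turn R to E, flip to black, move to (8,5). |black|=6 — new cell
Step 5: on WHITE (8,5): turn R to S, flip to black, move to (9,5). |black|=7 — REVISIT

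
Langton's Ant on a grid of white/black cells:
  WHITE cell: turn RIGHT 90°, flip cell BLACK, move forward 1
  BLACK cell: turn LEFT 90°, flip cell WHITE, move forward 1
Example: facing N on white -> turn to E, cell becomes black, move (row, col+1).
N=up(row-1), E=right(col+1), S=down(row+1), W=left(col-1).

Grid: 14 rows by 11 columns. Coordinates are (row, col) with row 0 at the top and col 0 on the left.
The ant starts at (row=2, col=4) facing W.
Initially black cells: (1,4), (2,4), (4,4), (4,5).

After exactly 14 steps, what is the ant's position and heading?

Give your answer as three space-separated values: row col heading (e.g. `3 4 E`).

Answer: 3 7 E

Derivation:
Step 1: on BLACK (2,4): turn L to S, flip to white, move to (3,4). |black|=3
Step 2: on WHITE (3,4): turn R to W, flip to black, move to (3,3). |black|=4
Step 3: on WHITE (3,3): turn R to N, flip to black, move to (2,3). |black|=5
Step 4: on WHITE (2,3): turn R to E, flip to black, move to (2,4). |black|=6
Step 5: on WHITE (2,4): turn R to S, flip to black, move to (3,4). |black|=7
Step 6: on BLACK (3,4): turn L to E, flip to white, move to (3,5). |black|=6
Step 7: on WHITE (3,5): turn R to S, flip to black, move to (4,5). |black|=7
Step 8: on BLACK (4,5): turn L to E, flip to white, move to (4,6). |black|=6
Step 9: on WHITE (4,6): turn R to S, flip to black, move to (5,6). |black|=7
Step 10: on WHITE (5,6): turn R to W, flip to black, move to (5,5). |black|=8
Step 11: on WHITE (5,5): turn R to N, flip to black, move to (4,5). |black|=9
Step 12: on WHITE (4,5): turn R to E, flip to black, move to (4,6). |black|=10
Step 13: on BLACK (4,6): turn L to N, flip to white, move to (3,6). |black|=9
Step 14: on WHITE (3,6): turn R to E, flip to black, move to (3,7). |black|=10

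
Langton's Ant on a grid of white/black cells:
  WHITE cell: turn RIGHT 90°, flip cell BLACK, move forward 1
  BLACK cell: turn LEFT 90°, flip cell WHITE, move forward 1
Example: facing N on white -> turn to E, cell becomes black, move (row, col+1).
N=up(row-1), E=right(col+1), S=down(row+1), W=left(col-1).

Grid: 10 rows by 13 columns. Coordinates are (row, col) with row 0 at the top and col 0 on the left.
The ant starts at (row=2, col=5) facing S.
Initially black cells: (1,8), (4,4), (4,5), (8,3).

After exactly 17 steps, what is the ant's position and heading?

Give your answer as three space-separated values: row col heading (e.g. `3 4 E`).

Answer: 2 6 E

Derivation:
Step 1: on WHITE (2,5): turn R to W, flip to black, move to (2,4). |black|=5
Step 2: on WHITE (2,4): turn R to N, flip to black, move to (1,4). |black|=6
Step 3: on WHITE (1,4): turn R to E, flip to black, move to (1,5). |black|=7
Step 4: on WHITE (1,5): turn R to S, flip to black, move to (2,5). |black|=8
Step 5: on BLACK (2,5): turn L to E, flip to white, move to (2,6). |black|=7
Step 6: on WHITE (2,6): turn R to S, flip to black, move to (3,6). |black|=8
Step 7: on WHITE (3,6): turn R to W, flip to black, move to (3,5). |black|=9
Step 8: on WHITE (3,5): turn R to N, flip to black, move to (2,5). |black|=10
Step 9: on WHITE (2,5): turn R to E, flip to black, move to (2,6). |black|=11
Step 10: on BLACK (2,6): turn L to N, flip to white, move to (1,6). |black|=10
Step 11: on WHITE (1,6): turn R to E, flip to black, move to (1,7). |black|=11
Step 12: on WHITE (1,7): turn R to S, flip to black, move to (2,7). |black|=12
Step 13: on WHITE (2,7): turn R to W, flip to black, move to (2,6). |black|=13
Step 14: on WHITE (2,6): turn R to N, flip to black, move to (1,6). |black|=14
Step 15: on BLACK (1,6): turn L to W, flip to white, move to (1,5). |black|=13
Step 16: on BLACK (1,5): turn L to S, flip to white, move to (2,5). |black|=12
Step 17: on BLACK (2,5): turn L to E, flip to white, move to (2,6). |black|=11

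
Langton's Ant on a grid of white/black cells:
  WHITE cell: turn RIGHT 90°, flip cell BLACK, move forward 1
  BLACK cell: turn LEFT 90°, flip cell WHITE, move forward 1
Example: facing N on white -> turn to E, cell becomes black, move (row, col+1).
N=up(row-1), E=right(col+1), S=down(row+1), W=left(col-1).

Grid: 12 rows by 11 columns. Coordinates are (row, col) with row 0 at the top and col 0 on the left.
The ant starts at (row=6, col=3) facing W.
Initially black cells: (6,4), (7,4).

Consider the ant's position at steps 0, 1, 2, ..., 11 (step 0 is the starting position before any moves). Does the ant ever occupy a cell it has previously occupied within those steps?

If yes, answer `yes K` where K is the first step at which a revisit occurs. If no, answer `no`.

Step 1: on WHITE (6,3): turn R to N, flip to black, move to (5,3). |black|=3 — new cell
Step 2: on WHITE (5,3): turn R to E, flip to black, move to (5,4). |black|=4 — new cell
Step 3: on WHITE (5,4): turn R to S, flip to black, move to (6,4). |black|=5 — new cell
Step 4: on BLACK (6,4): turn L to E, flip to white, move to (6,5). |black|=4 — new cell
Step 5: on WHITE (6,5): turn R to S, flip to black, move to (7,5). |black|=5 — new cell
Step 6: on WHITE (7,5): turn R to W, flip to black, move to (7,4). |black|=6 — new cell
Step 7: on BLACK (7,4): turn L to S, flip to white, move to (8,4). |black|=5 — new cell
Step 8: on WHITE (8,4): turn R to W, flip to black, move to (8,3). |black|=6 — new cell
Step 9: on WHITE (8,3): turn R to N, flip to black, move to (7,3). |black|=7 — new cell
Step 10: on WHITE (7,3): turn R to E, flip to black, move to (7,4). |black|=8 — REVISIT

Answer: yes 10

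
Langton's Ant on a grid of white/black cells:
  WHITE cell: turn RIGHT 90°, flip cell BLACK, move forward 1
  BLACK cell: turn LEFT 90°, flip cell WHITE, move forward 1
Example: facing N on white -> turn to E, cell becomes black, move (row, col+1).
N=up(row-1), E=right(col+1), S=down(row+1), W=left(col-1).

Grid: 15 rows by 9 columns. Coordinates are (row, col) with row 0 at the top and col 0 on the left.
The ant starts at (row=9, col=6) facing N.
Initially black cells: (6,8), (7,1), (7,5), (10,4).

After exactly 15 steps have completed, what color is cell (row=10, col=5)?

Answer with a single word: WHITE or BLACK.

Step 1: on WHITE (9,6): turn R to E, flip to black, move to (9,7). |black|=5
Step 2: on WHITE (9,7): turn R to S, flip to black, move to (10,7). |black|=6
Step 3: on WHITE (10,7): turn R to W, flip to black, move to (10,6). |black|=7
Step 4: on WHITE (10,6): turn R to N, flip to black, move to (9,6). |black|=8
Step 5: on BLACK (9,6): turn L to W, flip to white, move to (9,5). |black|=7
Step 6: on WHITE (9,5): turn R to N, flip to black, move to (8,5). |black|=8
Step 7: on WHITE (8,5): turn R to E, flip to black, move to (8,6). |black|=9
Step 8: on WHITE (8,6): turn R to S, flip to black, move to (9,6). |black|=10
Step 9: on WHITE (9,6): turn R to W, flip to black, move to (9,5). |black|=11
Step 10: on BLACK (9,5): turn L to S, flip to white, move to (10,5). |black|=10
Step 11: on WHITE (10,5): turn R to W, flip to black, move to (10,4). |black|=11
Step 12: on BLACK (10,4): turn L to S, flip to white, move to (11,4). |black|=10
Step 13: on WHITE (11,4): turn R to W, flip to black, move to (11,3). |black|=11
Step 14: on WHITE (11,3): turn R to N, flip to black, move to (10,3). |black|=12
Step 15: on WHITE (10,3): turn R to E, flip to black, move to (10,4). |black|=13

Answer: BLACK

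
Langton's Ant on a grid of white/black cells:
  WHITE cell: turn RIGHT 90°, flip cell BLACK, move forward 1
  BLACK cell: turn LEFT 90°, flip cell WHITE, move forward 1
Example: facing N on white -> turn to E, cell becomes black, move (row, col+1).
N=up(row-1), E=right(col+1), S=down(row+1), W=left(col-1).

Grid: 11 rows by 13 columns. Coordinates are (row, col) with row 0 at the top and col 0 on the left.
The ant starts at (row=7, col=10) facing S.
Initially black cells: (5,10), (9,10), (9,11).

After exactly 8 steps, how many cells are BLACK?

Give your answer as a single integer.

Answer: 9

Derivation:
Step 1: on WHITE (7,10): turn R to W, flip to black, move to (7,9). |black|=4
Step 2: on WHITE (7,9): turn R to N, flip to black, move to (6,9). |black|=5
Step 3: on WHITE (6,9): turn R to E, flip to black, move to (6,10). |black|=6
Step 4: on WHITE (6,10): turn R to S, flip to black, move to (7,10). |black|=7
Step 5: on BLACK (7,10): turn L to E, flip to white, move to (7,11). |black|=6
Step 6: on WHITE (7,11): turn R to S, flip to black, move to (8,11). |black|=7
Step 7: on WHITE (8,11): turn R to W, flip to black, move to (8,10). |black|=8
Step 8: on WHITE (8,10): turn R to N, flip to black, move to (7,10). |black|=9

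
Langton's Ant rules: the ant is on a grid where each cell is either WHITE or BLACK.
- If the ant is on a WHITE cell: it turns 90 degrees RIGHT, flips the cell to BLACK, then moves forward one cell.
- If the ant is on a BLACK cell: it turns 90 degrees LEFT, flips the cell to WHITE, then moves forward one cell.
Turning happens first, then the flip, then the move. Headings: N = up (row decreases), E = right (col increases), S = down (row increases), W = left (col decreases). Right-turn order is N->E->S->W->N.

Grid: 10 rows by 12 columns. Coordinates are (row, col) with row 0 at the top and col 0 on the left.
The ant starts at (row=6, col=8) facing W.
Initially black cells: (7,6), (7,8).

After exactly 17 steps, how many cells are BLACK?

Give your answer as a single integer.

Step 1: on WHITE (6,8): turn R to N, flip to black, move to (5,8). |black|=3
Step 2: on WHITE (5,8): turn R to E, flip to black, move to (5,9). |black|=4
Step 3: on WHITE (5,9): turn R to S, flip to black, move to (6,9). |black|=5
Step 4: on WHITE (6,9): turn R to W, flip to black, move to (6,8). |black|=6
Step 5: on BLACK (6,8): turn L to S, flip to white, move to (7,8). |black|=5
Step 6: on BLACK (7,8): turn L to E, flip to white, move to (7,9). |black|=4
Step 7: on WHITE (7,9): turn R to S, flip to black, move to (8,9). |black|=5
Step 8: on WHITE (8,9): turn R to W, flip to black, move to (8,8). |black|=6
Step 9: on WHITE (8,8): turn R to N, flip to black, move to (7,8). |black|=7
Step 10: on WHITE (7,8): turn R to E, flip to black, move to (7,9). |black|=8
Step 11: on BLACK (7,9): turn L to N, flip to white, move to (6,9). |black|=7
Step 12: on BLACK (6,9): turn L to W, flip to white, move to (6,8). |black|=6
Step 13: on WHITE (6,8): turn R to N, flip to black, move to (5,8). |black|=7
Step 14: on BLACK (5,8): turn L to W, flip to white, move to (5,7). |black|=6
Step 15: on WHITE (5,7): turn R to N, flip to black, move to (4,7). |black|=7
Step 16: on WHITE (4,7): turn R to E, flip to black, move to (4,8). |black|=8
Step 17: on WHITE (4,8): turn R to S, flip to black, move to (5,8). |black|=9

Answer: 9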